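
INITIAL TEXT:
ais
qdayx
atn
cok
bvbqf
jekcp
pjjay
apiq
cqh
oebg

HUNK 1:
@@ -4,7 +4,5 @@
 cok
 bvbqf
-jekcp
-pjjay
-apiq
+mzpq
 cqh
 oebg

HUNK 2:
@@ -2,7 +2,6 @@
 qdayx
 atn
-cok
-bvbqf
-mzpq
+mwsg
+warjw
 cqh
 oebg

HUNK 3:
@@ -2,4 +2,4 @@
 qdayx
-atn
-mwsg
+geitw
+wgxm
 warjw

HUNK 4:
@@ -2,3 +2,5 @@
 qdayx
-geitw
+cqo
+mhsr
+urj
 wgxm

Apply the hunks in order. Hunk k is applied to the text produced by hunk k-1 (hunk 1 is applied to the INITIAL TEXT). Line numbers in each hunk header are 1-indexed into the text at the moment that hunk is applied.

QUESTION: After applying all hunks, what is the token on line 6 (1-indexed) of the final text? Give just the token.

Answer: wgxm

Derivation:
Hunk 1: at line 4 remove [jekcp,pjjay,apiq] add [mzpq] -> 8 lines: ais qdayx atn cok bvbqf mzpq cqh oebg
Hunk 2: at line 2 remove [cok,bvbqf,mzpq] add [mwsg,warjw] -> 7 lines: ais qdayx atn mwsg warjw cqh oebg
Hunk 3: at line 2 remove [atn,mwsg] add [geitw,wgxm] -> 7 lines: ais qdayx geitw wgxm warjw cqh oebg
Hunk 4: at line 2 remove [geitw] add [cqo,mhsr,urj] -> 9 lines: ais qdayx cqo mhsr urj wgxm warjw cqh oebg
Final line 6: wgxm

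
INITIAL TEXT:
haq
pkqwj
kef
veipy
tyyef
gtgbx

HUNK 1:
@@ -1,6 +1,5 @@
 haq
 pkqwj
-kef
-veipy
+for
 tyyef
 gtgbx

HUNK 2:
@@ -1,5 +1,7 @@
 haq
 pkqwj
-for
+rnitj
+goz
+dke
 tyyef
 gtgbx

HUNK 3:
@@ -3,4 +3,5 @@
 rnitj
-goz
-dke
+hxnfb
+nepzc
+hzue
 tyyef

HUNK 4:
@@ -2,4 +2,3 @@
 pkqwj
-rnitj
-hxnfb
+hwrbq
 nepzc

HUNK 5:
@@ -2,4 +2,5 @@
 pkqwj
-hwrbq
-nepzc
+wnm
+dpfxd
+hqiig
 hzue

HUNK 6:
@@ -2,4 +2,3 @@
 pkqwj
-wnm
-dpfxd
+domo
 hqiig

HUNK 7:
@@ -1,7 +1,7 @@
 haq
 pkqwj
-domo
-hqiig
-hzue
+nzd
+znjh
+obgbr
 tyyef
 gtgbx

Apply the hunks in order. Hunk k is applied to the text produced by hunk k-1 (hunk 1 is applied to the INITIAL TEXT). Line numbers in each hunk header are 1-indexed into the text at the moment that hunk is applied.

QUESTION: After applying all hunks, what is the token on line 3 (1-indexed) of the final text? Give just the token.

Answer: nzd

Derivation:
Hunk 1: at line 1 remove [kef,veipy] add [for] -> 5 lines: haq pkqwj for tyyef gtgbx
Hunk 2: at line 1 remove [for] add [rnitj,goz,dke] -> 7 lines: haq pkqwj rnitj goz dke tyyef gtgbx
Hunk 3: at line 3 remove [goz,dke] add [hxnfb,nepzc,hzue] -> 8 lines: haq pkqwj rnitj hxnfb nepzc hzue tyyef gtgbx
Hunk 4: at line 2 remove [rnitj,hxnfb] add [hwrbq] -> 7 lines: haq pkqwj hwrbq nepzc hzue tyyef gtgbx
Hunk 5: at line 2 remove [hwrbq,nepzc] add [wnm,dpfxd,hqiig] -> 8 lines: haq pkqwj wnm dpfxd hqiig hzue tyyef gtgbx
Hunk 6: at line 2 remove [wnm,dpfxd] add [domo] -> 7 lines: haq pkqwj domo hqiig hzue tyyef gtgbx
Hunk 7: at line 1 remove [domo,hqiig,hzue] add [nzd,znjh,obgbr] -> 7 lines: haq pkqwj nzd znjh obgbr tyyef gtgbx
Final line 3: nzd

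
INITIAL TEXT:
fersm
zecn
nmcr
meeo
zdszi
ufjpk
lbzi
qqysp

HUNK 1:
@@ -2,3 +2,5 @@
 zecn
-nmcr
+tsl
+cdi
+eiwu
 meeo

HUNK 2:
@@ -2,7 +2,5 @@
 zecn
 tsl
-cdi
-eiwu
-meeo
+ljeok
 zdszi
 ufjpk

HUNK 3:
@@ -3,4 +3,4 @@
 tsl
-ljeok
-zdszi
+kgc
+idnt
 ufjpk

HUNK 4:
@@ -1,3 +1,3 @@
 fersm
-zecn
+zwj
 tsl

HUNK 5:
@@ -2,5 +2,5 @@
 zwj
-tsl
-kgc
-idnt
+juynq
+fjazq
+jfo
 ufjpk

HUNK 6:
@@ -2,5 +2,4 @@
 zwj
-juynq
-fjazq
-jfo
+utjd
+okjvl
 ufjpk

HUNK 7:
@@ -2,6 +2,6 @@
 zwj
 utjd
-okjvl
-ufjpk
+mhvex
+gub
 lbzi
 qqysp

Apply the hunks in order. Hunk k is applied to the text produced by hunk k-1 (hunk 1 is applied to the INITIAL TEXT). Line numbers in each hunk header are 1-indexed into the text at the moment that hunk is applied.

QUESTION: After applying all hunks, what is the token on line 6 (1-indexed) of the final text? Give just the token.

Hunk 1: at line 2 remove [nmcr] add [tsl,cdi,eiwu] -> 10 lines: fersm zecn tsl cdi eiwu meeo zdszi ufjpk lbzi qqysp
Hunk 2: at line 2 remove [cdi,eiwu,meeo] add [ljeok] -> 8 lines: fersm zecn tsl ljeok zdszi ufjpk lbzi qqysp
Hunk 3: at line 3 remove [ljeok,zdszi] add [kgc,idnt] -> 8 lines: fersm zecn tsl kgc idnt ufjpk lbzi qqysp
Hunk 4: at line 1 remove [zecn] add [zwj] -> 8 lines: fersm zwj tsl kgc idnt ufjpk lbzi qqysp
Hunk 5: at line 2 remove [tsl,kgc,idnt] add [juynq,fjazq,jfo] -> 8 lines: fersm zwj juynq fjazq jfo ufjpk lbzi qqysp
Hunk 6: at line 2 remove [juynq,fjazq,jfo] add [utjd,okjvl] -> 7 lines: fersm zwj utjd okjvl ufjpk lbzi qqysp
Hunk 7: at line 2 remove [okjvl,ufjpk] add [mhvex,gub] -> 7 lines: fersm zwj utjd mhvex gub lbzi qqysp
Final line 6: lbzi

Answer: lbzi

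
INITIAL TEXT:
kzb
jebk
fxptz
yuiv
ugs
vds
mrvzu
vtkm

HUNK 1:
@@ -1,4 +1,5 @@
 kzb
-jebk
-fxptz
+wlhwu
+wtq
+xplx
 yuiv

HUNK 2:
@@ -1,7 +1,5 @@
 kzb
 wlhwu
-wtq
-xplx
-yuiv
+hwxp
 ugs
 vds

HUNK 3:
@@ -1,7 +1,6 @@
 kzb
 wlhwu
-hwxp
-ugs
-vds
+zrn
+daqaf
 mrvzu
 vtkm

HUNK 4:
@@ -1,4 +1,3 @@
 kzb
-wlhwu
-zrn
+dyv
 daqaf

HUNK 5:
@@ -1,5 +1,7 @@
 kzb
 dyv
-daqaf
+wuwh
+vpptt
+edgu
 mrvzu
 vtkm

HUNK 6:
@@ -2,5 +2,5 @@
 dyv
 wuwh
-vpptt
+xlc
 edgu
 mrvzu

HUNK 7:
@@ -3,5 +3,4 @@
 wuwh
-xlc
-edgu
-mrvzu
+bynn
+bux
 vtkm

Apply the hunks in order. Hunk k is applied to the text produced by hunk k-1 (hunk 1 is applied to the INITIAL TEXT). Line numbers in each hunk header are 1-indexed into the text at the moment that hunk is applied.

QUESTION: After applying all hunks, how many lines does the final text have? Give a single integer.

Answer: 6

Derivation:
Hunk 1: at line 1 remove [jebk,fxptz] add [wlhwu,wtq,xplx] -> 9 lines: kzb wlhwu wtq xplx yuiv ugs vds mrvzu vtkm
Hunk 2: at line 1 remove [wtq,xplx,yuiv] add [hwxp] -> 7 lines: kzb wlhwu hwxp ugs vds mrvzu vtkm
Hunk 3: at line 1 remove [hwxp,ugs,vds] add [zrn,daqaf] -> 6 lines: kzb wlhwu zrn daqaf mrvzu vtkm
Hunk 4: at line 1 remove [wlhwu,zrn] add [dyv] -> 5 lines: kzb dyv daqaf mrvzu vtkm
Hunk 5: at line 1 remove [daqaf] add [wuwh,vpptt,edgu] -> 7 lines: kzb dyv wuwh vpptt edgu mrvzu vtkm
Hunk 6: at line 2 remove [vpptt] add [xlc] -> 7 lines: kzb dyv wuwh xlc edgu mrvzu vtkm
Hunk 7: at line 3 remove [xlc,edgu,mrvzu] add [bynn,bux] -> 6 lines: kzb dyv wuwh bynn bux vtkm
Final line count: 6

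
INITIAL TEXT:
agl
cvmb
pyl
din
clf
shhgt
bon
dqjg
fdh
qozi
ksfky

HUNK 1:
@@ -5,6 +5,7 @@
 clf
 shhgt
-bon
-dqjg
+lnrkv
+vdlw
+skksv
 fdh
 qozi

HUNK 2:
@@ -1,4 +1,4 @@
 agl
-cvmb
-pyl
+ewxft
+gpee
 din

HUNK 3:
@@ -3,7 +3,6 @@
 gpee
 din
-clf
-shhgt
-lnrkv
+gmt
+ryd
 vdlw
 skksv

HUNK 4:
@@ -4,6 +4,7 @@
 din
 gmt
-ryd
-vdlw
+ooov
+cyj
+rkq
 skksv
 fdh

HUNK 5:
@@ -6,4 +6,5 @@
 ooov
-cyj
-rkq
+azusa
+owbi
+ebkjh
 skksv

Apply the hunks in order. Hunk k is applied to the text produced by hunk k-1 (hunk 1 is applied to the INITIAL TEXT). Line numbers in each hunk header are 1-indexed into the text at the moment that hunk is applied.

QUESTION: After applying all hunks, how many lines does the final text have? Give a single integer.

Answer: 13

Derivation:
Hunk 1: at line 5 remove [bon,dqjg] add [lnrkv,vdlw,skksv] -> 12 lines: agl cvmb pyl din clf shhgt lnrkv vdlw skksv fdh qozi ksfky
Hunk 2: at line 1 remove [cvmb,pyl] add [ewxft,gpee] -> 12 lines: agl ewxft gpee din clf shhgt lnrkv vdlw skksv fdh qozi ksfky
Hunk 3: at line 3 remove [clf,shhgt,lnrkv] add [gmt,ryd] -> 11 lines: agl ewxft gpee din gmt ryd vdlw skksv fdh qozi ksfky
Hunk 4: at line 4 remove [ryd,vdlw] add [ooov,cyj,rkq] -> 12 lines: agl ewxft gpee din gmt ooov cyj rkq skksv fdh qozi ksfky
Hunk 5: at line 6 remove [cyj,rkq] add [azusa,owbi,ebkjh] -> 13 lines: agl ewxft gpee din gmt ooov azusa owbi ebkjh skksv fdh qozi ksfky
Final line count: 13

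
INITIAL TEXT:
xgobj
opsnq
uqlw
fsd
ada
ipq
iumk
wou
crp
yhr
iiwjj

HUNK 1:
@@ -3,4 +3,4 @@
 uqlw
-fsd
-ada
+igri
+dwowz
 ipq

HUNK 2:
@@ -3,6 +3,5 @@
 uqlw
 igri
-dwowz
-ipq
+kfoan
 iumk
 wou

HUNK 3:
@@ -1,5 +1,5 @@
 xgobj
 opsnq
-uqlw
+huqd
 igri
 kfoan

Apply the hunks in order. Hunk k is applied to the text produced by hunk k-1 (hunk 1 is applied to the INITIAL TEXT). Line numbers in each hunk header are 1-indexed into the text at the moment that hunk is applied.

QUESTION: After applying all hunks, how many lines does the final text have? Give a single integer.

Answer: 10

Derivation:
Hunk 1: at line 3 remove [fsd,ada] add [igri,dwowz] -> 11 lines: xgobj opsnq uqlw igri dwowz ipq iumk wou crp yhr iiwjj
Hunk 2: at line 3 remove [dwowz,ipq] add [kfoan] -> 10 lines: xgobj opsnq uqlw igri kfoan iumk wou crp yhr iiwjj
Hunk 3: at line 1 remove [uqlw] add [huqd] -> 10 lines: xgobj opsnq huqd igri kfoan iumk wou crp yhr iiwjj
Final line count: 10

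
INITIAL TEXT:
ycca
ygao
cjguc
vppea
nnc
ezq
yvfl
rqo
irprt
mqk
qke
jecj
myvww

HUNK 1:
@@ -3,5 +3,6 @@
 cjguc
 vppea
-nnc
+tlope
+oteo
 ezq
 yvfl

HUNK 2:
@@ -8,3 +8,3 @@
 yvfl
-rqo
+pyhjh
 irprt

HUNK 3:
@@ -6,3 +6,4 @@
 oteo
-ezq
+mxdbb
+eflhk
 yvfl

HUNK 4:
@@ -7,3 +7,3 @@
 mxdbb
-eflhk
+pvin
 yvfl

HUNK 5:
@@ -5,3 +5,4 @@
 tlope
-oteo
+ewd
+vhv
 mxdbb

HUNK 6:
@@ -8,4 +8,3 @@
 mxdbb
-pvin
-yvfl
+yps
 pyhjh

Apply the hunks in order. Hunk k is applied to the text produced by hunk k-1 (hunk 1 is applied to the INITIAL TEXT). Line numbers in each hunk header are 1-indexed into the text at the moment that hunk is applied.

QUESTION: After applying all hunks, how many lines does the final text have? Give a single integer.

Answer: 15

Derivation:
Hunk 1: at line 3 remove [nnc] add [tlope,oteo] -> 14 lines: ycca ygao cjguc vppea tlope oteo ezq yvfl rqo irprt mqk qke jecj myvww
Hunk 2: at line 8 remove [rqo] add [pyhjh] -> 14 lines: ycca ygao cjguc vppea tlope oteo ezq yvfl pyhjh irprt mqk qke jecj myvww
Hunk 3: at line 6 remove [ezq] add [mxdbb,eflhk] -> 15 lines: ycca ygao cjguc vppea tlope oteo mxdbb eflhk yvfl pyhjh irprt mqk qke jecj myvww
Hunk 4: at line 7 remove [eflhk] add [pvin] -> 15 lines: ycca ygao cjguc vppea tlope oteo mxdbb pvin yvfl pyhjh irprt mqk qke jecj myvww
Hunk 5: at line 5 remove [oteo] add [ewd,vhv] -> 16 lines: ycca ygao cjguc vppea tlope ewd vhv mxdbb pvin yvfl pyhjh irprt mqk qke jecj myvww
Hunk 6: at line 8 remove [pvin,yvfl] add [yps] -> 15 lines: ycca ygao cjguc vppea tlope ewd vhv mxdbb yps pyhjh irprt mqk qke jecj myvww
Final line count: 15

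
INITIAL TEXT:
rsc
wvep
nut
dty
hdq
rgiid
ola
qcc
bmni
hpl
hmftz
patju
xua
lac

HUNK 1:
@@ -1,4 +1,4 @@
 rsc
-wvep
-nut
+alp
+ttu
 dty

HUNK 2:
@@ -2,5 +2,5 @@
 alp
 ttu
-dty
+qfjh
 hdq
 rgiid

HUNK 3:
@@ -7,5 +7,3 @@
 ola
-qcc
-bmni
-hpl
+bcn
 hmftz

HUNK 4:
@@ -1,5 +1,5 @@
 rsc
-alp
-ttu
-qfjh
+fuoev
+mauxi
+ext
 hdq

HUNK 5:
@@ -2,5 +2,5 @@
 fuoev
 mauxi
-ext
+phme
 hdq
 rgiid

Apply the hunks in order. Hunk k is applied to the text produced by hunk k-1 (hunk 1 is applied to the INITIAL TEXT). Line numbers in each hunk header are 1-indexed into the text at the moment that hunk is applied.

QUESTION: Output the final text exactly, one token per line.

Hunk 1: at line 1 remove [wvep,nut] add [alp,ttu] -> 14 lines: rsc alp ttu dty hdq rgiid ola qcc bmni hpl hmftz patju xua lac
Hunk 2: at line 2 remove [dty] add [qfjh] -> 14 lines: rsc alp ttu qfjh hdq rgiid ola qcc bmni hpl hmftz patju xua lac
Hunk 3: at line 7 remove [qcc,bmni,hpl] add [bcn] -> 12 lines: rsc alp ttu qfjh hdq rgiid ola bcn hmftz patju xua lac
Hunk 4: at line 1 remove [alp,ttu,qfjh] add [fuoev,mauxi,ext] -> 12 lines: rsc fuoev mauxi ext hdq rgiid ola bcn hmftz patju xua lac
Hunk 5: at line 2 remove [ext] add [phme] -> 12 lines: rsc fuoev mauxi phme hdq rgiid ola bcn hmftz patju xua lac

Answer: rsc
fuoev
mauxi
phme
hdq
rgiid
ola
bcn
hmftz
patju
xua
lac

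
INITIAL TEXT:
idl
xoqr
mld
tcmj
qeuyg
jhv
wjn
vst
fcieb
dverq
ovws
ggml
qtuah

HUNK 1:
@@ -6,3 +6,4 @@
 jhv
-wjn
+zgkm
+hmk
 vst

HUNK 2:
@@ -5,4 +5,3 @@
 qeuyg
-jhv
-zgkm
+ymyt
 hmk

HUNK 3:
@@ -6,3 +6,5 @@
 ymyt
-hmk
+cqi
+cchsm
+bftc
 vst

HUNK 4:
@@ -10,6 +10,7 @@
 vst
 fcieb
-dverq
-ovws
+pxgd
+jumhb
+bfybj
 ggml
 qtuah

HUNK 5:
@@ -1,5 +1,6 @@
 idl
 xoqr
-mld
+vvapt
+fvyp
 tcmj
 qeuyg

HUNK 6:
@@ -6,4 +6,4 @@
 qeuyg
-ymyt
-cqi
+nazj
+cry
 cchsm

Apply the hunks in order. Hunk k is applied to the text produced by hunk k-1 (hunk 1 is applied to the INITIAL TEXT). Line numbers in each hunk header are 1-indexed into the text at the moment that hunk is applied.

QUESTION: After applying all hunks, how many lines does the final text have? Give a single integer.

Hunk 1: at line 6 remove [wjn] add [zgkm,hmk] -> 14 lines: idl xoqr mld tcmj qeuyg jhv zgkm hmk vst fcieb dverq ovws ggml qtuah
Hunk 2: at line 5 remove [jhv,zgkm] add [ymyt] -> 13 lines: idl xoqr mld tcmj qeuyg ymyt hmk vst fcieb dverq ovws ggml qtuah
Hunk 3: at line 6 remove [hmk] add [cqi,cchsm,bftc] -> 15 lines: idl xoqr mld tcmj qeuyg ymyt cqi cchsm bftc vst fcieb dverq ovws ggml qtuah
Hunk 4: at line 10 remove [dverq,ovws] add [pxgd,jumhb,bfybj] -> 16 lines: idl xoqr mld tcmj qeuyg ymyt cqi cchsm bftc vst fcieb pxgd jumhb bfybj ggml qtuah
Hunk 5: at line 1 remove [mld] add [vvapt,fvyp] -> 17 lines: idl xoqr vvapt fvyp tcmj qeuyg ymyt cqi cchsm bftc vst fcieb pxgd jumhb bfybj ggml qtuah
Hunk 6: at line 6 remove [ymyt,cqi] add [nazj,cry] -> 17 lines: idl xoqr vvapt fvyp tcmj qeuyg nazj cry cchsm bftc vst fcieb pxgd jumhb bfybj ggml qtuah
Final line count: 17

Answer: 17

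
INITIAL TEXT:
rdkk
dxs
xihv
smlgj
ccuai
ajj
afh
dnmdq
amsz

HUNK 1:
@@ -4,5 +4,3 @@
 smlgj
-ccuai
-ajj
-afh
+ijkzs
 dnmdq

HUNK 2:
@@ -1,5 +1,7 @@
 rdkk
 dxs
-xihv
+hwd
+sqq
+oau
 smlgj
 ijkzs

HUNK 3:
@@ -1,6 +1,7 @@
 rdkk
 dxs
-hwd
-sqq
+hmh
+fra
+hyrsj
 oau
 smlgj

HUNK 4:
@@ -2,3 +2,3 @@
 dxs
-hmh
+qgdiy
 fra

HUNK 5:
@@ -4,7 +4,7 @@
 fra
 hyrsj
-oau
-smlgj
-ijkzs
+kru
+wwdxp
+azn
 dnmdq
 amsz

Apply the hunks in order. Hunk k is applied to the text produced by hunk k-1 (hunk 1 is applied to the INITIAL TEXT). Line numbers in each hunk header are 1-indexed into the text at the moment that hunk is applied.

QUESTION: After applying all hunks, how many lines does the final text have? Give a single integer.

Hunk 1: at line 4 remove [ccuai,ajj,afh] add [ijkzs] -> 7 lines: rdkk dxs xihv smlgj ijkzs dnmdq amsz
Hunk 2: at line 1 remove [xihv] add [hwd,sqq,oau] -> 9 lines: rdkk dxs hwd sqq oau smlgj ijkzs dnmdq amsz
Hunk 3: at line 1 remove [hwd,sqq] add [hmh,fra,hyrsj] -> 10 lines: rdkk dxs hmh fra hyrsj oau smlgj ijkzs dnmdq amsz
Hunk 4: at line 2 remove [hmh] add [qgdiy] -> 10 lines: rdkk dxs qgdiy fra hyrsj oau smlgj ijkzs dnmdq amsz
Hunk 5: at line 4 remove [oau,smlgj,ijkzs] add [kru,wwdxp,azn] -> 10 lines: rdkk dxs qgdiy fra hyrsj kru wwdxp azn dnmdq amsz
Final line count: 10

Answer: 10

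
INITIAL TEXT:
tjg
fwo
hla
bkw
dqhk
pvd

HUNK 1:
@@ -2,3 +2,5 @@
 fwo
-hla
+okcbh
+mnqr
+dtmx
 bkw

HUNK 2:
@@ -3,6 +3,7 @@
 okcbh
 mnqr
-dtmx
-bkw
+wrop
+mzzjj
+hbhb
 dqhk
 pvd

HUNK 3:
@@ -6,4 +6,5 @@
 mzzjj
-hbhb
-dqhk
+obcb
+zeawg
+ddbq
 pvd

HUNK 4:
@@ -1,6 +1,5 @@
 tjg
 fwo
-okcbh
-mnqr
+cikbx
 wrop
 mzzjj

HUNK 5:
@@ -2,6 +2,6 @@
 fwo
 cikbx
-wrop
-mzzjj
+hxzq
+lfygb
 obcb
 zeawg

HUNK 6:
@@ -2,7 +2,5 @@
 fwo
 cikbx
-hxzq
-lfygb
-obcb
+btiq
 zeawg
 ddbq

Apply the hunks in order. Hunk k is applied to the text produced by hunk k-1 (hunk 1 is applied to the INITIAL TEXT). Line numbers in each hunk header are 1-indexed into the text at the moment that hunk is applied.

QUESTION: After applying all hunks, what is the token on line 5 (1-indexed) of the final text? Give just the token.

Hunk 1: at line 2 remove [hla] add [okcbh,mnqr,dtmx] -> 8 lines: tjg fwo okcbh mnqr dtmx bkw dqhk pvd
Hunk 2: at line 3 remove [dtmx,bkw] add [wrop,mzzjj,hbhb] -> 9 lines: tjg fwo okcbh mnqr wrop mzzjj hbhb dqhk pvd
Hunk 3: at line 6 remove [hbhb,dqhk] add [obcb,zeawg,ddbq] -> 10 lines: tjg fwo okcbh mnqr wrop mzzjj obcb zeawg ddbq pvd
Hunk 4: at line 1 remove [okcbh,mnqr] add [cikbx] -> 9 lines: tjg fwo cikbx wrop mzzjj obcb zeawg ddbq pvd
Hunk 5: at line 2 remove [wrop,mzzjj] add [hxzq,lfygb] -> 9 lines: tjg fwo cikbx hxzq lfygb obcb zeawg ddbq pvd
Hunk 6: at line 2 remove [hxzq,lfygb,obcb] add [btiq] -> 7 lines: tjg fwo cikbx btiq zeawg ddbq pvd
Final line 5: zeawg

Answer: zeawg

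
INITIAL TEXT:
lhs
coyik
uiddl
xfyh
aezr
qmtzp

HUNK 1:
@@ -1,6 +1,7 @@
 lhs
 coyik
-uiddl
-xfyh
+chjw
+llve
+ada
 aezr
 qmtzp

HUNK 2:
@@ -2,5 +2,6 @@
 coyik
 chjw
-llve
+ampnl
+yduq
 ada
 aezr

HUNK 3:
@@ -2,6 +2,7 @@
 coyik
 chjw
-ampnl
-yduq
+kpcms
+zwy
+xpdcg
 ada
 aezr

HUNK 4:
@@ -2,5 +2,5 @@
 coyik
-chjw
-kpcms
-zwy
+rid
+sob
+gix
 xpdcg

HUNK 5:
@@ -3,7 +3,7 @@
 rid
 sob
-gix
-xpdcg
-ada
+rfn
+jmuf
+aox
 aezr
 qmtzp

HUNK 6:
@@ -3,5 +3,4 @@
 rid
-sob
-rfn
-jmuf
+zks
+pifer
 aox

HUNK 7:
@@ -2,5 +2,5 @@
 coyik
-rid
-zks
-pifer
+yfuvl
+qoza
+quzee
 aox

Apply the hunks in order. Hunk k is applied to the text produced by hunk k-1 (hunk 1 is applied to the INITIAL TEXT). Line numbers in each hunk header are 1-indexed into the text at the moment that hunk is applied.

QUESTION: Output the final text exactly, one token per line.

Answer: lhs
coyik
yfuvl
qoza
quzee
aox
aezr
qmtzp

Derivation:
Hunk 1: at line 1 remove [uiddl,xfyh] add [chjw,llve,ada] -> 7 lines: lhs coyik chjw llve ada aezr qmtzp
Hunk 2: at line 2 remove [llve] add [ampnl,yduq] -> 8 lines: lhs coyik chjw ampnl yduq ada aezr qmtzp
Hunk 3: at line 2 remove [ampnl,yduq] add [kpcms,zwy,xpdcg] -> 9 lines: lhs coyik chjw kpcms zwy xpdcg ada aezr qmtzp
Hunk 4: at line 2 remove [chjw,kpcms,zwy] add [rid,sob,gix] -> 9 lines: lhs coyik rid sob gix xpdcg ada aezr qmtzp
Hunk 5: at line 3 remove [gix,xpdcg,ada] add [rfn,jmuf,aox] -> 9 lines: lhs coyik rid sob rfn jmuf aox aezr qmtzp
Hunk 6: at line 3 remove [sob,rfn,jmuf] add [zks,pifer] -> 8 lines: lhs coyik rid zks pifer aox aezr qmtzp
Hunk 7: at line 2 remove [rid,zks,pifer] add [yfuvl,qoza,quzee] -> 8 lines: lhs coyik yfuvl qoza quzee aox aezr qmtzp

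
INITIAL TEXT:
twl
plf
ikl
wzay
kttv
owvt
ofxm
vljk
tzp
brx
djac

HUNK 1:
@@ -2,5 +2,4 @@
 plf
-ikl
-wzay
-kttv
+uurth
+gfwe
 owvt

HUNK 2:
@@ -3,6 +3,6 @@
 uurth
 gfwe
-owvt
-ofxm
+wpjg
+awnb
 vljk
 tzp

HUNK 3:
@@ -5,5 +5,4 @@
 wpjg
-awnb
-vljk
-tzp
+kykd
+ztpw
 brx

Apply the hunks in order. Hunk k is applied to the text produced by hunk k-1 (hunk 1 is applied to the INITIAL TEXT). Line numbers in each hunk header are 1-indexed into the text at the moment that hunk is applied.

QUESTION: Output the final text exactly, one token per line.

Answer: twl
plf
uurth
gfwe
wpjg
kykd
ztpw
brx
djac

Derivation:
Hunk 1: at line 2 remove [ikl,wzay,kttv] add [uurth,gfwe] -> 10 lines: twl plf uurth gfwe owvt ofxm vljk tzp brx djac
Hunk 2: at line 3 remove [owvt,ofxm] add [wpjg,awnb] -> 10 lines: twl plf uurth gfwe wpjg awnb vljk tzp brx djac
Hunk 3: at line 5 remove [awnb,vljk,tzp] add [kykd,ztpw] -> 9 lines: twl plf uurth gfwe wpjg kykd ztpw brx djac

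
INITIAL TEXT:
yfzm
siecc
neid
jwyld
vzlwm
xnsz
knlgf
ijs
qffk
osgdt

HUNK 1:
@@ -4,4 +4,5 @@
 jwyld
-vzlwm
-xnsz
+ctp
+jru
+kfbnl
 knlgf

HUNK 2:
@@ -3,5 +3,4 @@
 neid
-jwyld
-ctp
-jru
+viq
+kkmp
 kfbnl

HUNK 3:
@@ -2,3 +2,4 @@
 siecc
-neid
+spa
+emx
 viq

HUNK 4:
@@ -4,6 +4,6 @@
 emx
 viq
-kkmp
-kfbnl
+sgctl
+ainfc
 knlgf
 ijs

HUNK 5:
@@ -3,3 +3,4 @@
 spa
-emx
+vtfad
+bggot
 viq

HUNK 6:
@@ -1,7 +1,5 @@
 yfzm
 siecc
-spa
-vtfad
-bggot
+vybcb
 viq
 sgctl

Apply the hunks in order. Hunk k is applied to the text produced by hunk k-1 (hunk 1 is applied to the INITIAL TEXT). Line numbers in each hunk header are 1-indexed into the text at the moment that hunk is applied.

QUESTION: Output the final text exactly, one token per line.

Hunk 1: at line 4 remove [vzlwm,xnsz] add [ctp,jru,kfbnl] -> 11 lines: yfzm siecc neid jwyld ctp jru kfbnl knlgf ijs qffk osgdt
Hunk 2: at line 3 remove [jwyld,ctp,jru] add [viq,kkmp] -> 10 lines: yfzm siecc neid viq kkmp kfbnl knlgf ijs qffk osgdt
Hunk 3: at line 2 remove [neid] add [spa,emx] -> 11 lines: yfzm siecc spa emx viq kkmp kfbnl knlgf ijs qffk osgdt
Hunk 4: at line 4 remove [kkmp,kfbnl] add [sgctl,ainfc] -> 11 lines: yfzm siecc spa emx viq sgctl ainfc knlgf ijs qffk osgdt
Hunk 5: at line 3 remove [emx] add [vtfad,bggot] -> 12 lines: yfzm siecc spa vtfad bggot viq sgctl ainfc knlgf ijs qffk osgdt
Hunk 6: at line 1 remove [spa,vtfad,bggot] add [vybcb] -> 10 lines: yfzm siecc vybcb viq sgctl ainfc knlgf ijs qffk osgdt

Answer: yfzm
siecc
vybcb
viq
sgctl
ainfc
knlgf
ijs
qffk
osgdt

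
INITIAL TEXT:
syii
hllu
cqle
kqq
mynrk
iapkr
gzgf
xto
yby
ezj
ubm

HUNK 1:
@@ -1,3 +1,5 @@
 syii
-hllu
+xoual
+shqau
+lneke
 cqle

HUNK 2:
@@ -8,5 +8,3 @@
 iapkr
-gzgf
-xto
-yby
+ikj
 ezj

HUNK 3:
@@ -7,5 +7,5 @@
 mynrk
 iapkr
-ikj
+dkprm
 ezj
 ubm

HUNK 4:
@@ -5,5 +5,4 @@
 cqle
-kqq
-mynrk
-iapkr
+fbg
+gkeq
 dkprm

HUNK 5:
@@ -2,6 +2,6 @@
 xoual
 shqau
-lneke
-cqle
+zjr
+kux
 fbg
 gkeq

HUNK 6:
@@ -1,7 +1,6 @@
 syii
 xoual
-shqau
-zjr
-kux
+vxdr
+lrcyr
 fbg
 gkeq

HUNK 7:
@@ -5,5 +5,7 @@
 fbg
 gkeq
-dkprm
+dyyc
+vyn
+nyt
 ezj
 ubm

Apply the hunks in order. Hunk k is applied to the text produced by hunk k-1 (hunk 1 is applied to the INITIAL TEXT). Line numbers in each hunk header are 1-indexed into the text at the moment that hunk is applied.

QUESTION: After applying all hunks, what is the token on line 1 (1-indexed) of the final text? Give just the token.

Hunk 1: at line 1 remove [hllu] add [xoual,shqau,lneke] -> 13 lines: syii xoual shqau lneke cqle kqq mynrk iapkr gzgf xto yby ezj ubm
Hunk 2: at line 8 remove [gzgf,xto,yby] add [ikj] -> 11 lines: syii xoual shqau lneke cqle kqq mynrk iapkr ikj ezj ubm
Hunk 3: at line 7 remove [ikj] add [dkprm] -> 11 lines: syii xoual shqau lneke cqle kqq mynrk iapkr dkprm ezj ubm
Hunk 4: at line 5 remove [kqq,mynrk,iapkr] add [fbg,gkeq] -> 10 lines: syii xoual shqau lneke cqle fbg gkeq dkprm ezj ubm
Hunk 5: at line 2 remove [lneke,cqle] add [zjr,kux] -> 10 lines: syii xoual shqau zjr kux fbg gkeq dkprm ezj ubm
Hunk 6: at line 1 remove [shqau,zjr,kux] add [vxdr,lrcyr] -> 9 lines: syii xoual vxdr lrcyr fbg gkeq dkprm ezj ubm
Hunk 7: at line 5 remove [dkprm] add [dyyc,vyn,nyt] -> 11 lines: syii xoual vxdr lrcyr fbg gkeq dyyc vyn nyt ezj ubm
Final line 1: syii

Answer: syii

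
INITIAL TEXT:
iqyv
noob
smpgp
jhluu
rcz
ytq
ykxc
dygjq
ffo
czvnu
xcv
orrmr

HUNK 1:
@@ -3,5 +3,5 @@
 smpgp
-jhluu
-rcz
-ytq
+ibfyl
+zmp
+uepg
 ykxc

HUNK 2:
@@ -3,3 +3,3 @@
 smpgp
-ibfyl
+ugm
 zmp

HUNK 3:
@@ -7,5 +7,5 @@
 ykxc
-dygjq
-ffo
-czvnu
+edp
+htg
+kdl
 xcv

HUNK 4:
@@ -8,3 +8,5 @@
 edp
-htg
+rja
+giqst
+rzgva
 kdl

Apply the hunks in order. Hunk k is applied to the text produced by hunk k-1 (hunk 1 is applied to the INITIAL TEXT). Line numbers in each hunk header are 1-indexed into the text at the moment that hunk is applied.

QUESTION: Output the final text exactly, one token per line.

Hunk 1: at line 3 remove [jhluu,rcz,ytq] add [ibfyl,zmp,uepg] -> 12 lines: iqyv noob smpgp ibfyl zmp uepg ykxc dygjq ffo czvnu xcv orrmr
Hunk 2: at line 3 remove [ibfyl] add [ugm] -> 12 lines: iqyv noob smpgp ugm zmp uepg ykxc dygjq ffo czvnu xcv orrmr
Hunk 3: at line 7 remove [dygjq,ffo,czvnu] add [edp,htg,kdl] -> 12 lines: iqyv noob smpgp ugm zmp uepg ykxc edp htg kdl xcv orrmr
Hunk 4: at line 8 remove [htg] add [rja,giqst,rzgva] -> 14 lines: iqyv noob smpgp ugm zmp uepg ykxc edp rja giqst rzgva kdl xcv orrmr

Answer: iqyv
noob
smpgp
ugm
zmp
uepg
ykxc
edp
rja
giqst
rzgva
kdl
xcv
orrmr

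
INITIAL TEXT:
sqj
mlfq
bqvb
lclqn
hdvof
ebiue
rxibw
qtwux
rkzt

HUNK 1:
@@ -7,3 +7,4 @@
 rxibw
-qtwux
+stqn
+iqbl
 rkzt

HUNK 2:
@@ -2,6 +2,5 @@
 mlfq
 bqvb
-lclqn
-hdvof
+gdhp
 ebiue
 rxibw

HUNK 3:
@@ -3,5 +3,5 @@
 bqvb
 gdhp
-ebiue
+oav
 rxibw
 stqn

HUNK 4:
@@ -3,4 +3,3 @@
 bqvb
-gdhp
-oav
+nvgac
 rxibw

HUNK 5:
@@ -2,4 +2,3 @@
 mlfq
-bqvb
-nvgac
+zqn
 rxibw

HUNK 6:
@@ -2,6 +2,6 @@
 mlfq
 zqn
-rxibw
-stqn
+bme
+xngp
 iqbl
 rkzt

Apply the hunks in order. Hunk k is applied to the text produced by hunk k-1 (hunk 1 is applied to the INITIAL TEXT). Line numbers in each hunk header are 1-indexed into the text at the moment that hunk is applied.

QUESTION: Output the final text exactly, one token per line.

Hunk 1: at line 7 remove [qtwux] add [stqn,iqbl] -> 10 lines: sqj mlfq bqvb lclqn hdvof ebiue rxibw stqn iqbl rkzt
Hunk 2: at line 2 remove [lclqn,hdvof] add [gdhp] -> 9 lines: sqj mlfq bqvb gdhp ebiue rxibw stqn iqbl rkzt
Hunk 3: at line 3 remove [ebiue] add [oav] -> 9 lines: sqj mlfq bqvb gdhp oav rxibw stqn iqbl rkzt
Hunk 4: at line 3 remove [gdhp,oav] add [nvgac] -> 8 lines: sqj mlfq bqvb nvgac rxibw stqn iqbl rkzt
Hunk 5: at line 2 remove [bqvb,nvgac] add [zqn] -> 7 lines: sqj mlfq zqn rxibw stqn iqbl rkzt
Hunk 6: at line 2 remove [rxibw,stqn] add [bme,xngp] -> 7 lines: sqj mlfq zqn bme xngp iqbl rkzt

Answer: sqj
mlfq
zqn
bme
xngp
iqbl
rkzt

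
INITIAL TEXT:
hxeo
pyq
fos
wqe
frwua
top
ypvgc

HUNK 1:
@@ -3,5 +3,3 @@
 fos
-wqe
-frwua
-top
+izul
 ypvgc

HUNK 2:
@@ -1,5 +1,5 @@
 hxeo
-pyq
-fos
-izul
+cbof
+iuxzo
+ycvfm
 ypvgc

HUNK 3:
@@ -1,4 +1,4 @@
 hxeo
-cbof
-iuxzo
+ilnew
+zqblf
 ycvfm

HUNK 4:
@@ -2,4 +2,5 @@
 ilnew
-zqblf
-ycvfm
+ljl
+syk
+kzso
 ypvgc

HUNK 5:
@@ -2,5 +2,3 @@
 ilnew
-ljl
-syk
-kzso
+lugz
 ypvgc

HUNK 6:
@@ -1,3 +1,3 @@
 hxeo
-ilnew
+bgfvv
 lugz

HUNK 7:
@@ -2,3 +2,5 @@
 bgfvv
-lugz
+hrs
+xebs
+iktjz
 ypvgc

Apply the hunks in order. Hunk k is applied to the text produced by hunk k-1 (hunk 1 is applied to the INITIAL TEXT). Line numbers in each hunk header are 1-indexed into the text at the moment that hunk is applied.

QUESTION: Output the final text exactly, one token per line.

Answer: hxeo
bgfvv
hrs
xebs
iktjz
ypvgc

Derivation:
Hunk 1: at line 3 remove [wqe,frwua,top] add [izul] -> 5 lines: hxeo pyq fos izul ypvgc
Hunk 2: at line 1 remove [pyq,fos,izul] add [cbof,iuxzo,ycvfm] -> 5 lines: hxeo cbof iuxzo ycvfm ypvgc
Hunk 3: at line 1 remove [cbof,iuxzo] add [ilnew,zqblf] -> 5 lines: hxeo ilnew zqblf ycvfm ypvgc
Hunk 4: at line 2 remove [zqblf,ycvfm] add [ljl,syk,kzso] -> 6 lines: hxeo ilnew ljl syk kzso ypvgc
Hunk 5: at line 2 remove [ljl,syk,kzso] add [lugz] -> 4 lines: hxeo ilnew lugz ypvgc
Hunk 6: at line 1 remove [ilnew] add [bgfvv] -> 4 lines: hxeo bgfvv lugz ypvgc
Hunk 7: at line 2 remove [lugz] add [hrs,xebs,iktjz] -> 6 lines: hxeo bgfvv hrs xebs iktjz ypvgc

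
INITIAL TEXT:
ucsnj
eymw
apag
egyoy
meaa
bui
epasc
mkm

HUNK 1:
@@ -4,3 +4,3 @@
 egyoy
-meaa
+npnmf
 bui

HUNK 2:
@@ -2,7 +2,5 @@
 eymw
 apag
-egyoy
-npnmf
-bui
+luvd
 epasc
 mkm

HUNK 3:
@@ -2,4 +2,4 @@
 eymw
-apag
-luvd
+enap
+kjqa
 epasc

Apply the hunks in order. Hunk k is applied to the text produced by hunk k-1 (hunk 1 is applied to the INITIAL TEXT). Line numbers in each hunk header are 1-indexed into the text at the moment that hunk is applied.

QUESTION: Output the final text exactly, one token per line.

Hunk 1: at line 4 remove [meaa] add [npnmf] -> 8 lines: ucsnj eymw apag egyoy npnmf bui epasc mkm
Hunk 2: at line 2 remove [egyoy,npnmf,bui] add [luvd] -> 6 lines: ucsnj eymw apag luvd epasc mkm
Hunk 3: at line 2 remove [apag,luvd] add [enap,kjqa] -> 6 lines: ucsnj eymw enap kjqa epasc mkm

Answer: ucsnj
eymw
enap
kjqa
epasc
mkm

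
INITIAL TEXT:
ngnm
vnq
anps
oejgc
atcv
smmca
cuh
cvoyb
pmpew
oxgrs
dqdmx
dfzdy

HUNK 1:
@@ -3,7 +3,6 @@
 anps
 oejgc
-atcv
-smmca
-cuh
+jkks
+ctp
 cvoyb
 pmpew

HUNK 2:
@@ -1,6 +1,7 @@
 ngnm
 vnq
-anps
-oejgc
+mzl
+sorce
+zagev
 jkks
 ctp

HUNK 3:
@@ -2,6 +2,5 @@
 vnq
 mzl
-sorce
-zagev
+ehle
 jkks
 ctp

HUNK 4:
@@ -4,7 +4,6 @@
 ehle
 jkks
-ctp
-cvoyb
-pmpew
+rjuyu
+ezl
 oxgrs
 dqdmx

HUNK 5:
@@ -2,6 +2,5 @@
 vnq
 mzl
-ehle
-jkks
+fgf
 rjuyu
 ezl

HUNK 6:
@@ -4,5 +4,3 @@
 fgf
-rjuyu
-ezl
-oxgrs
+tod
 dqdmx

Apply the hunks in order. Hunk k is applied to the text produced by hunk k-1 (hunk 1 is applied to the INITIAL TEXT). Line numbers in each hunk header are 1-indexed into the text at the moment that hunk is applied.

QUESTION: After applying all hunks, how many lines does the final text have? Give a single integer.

Hunk 1: at line 3 remove [atcv,smmca,cuh] add [jkks,ctp] -> 11 lines: ngnm vnq anps oejgc jkks ctp cvoyb pmpew oxgrs dqdmx dfzdy
Hunk 2: at line 1 remove [anps,oejgc] add [mzl,sorce,zagev] -> 12 lines: ngnm vnq mzl sorce zagev jkks ctp cvoyb pmpew oxgrs dqdmx dfzdy
Hunk 3: at line 2 remove [sorce,zagev] add [ehle] -> 11 lines: ngnm vnq mzl ehle jkks ctp cvoyb pmpew oxgrs dqdmx dfzdy
Hunk 4: at line 4 remove [ctp,cvoyb,pmpew] add [rjuyu,ezl] -> 10 lines: ngnm vnq mzl ehle jkks rjuyu ezl oxgrs dqdmx dfzdy
Hunk 5: at line 2 remove [ehle,jkks] add [fgf] -> 9 lines: ngnm vnq mzl fgf rjuyu ezl oxgrs dqdmx dfzdy
Hunk 6: at line 4 remove [rjuyu,ezl,oxgrs] add [tod] -> 7 lines: ngnm vnq mzl fgf tod dqdmx dfzdy
Final line count: 7

Answer: 7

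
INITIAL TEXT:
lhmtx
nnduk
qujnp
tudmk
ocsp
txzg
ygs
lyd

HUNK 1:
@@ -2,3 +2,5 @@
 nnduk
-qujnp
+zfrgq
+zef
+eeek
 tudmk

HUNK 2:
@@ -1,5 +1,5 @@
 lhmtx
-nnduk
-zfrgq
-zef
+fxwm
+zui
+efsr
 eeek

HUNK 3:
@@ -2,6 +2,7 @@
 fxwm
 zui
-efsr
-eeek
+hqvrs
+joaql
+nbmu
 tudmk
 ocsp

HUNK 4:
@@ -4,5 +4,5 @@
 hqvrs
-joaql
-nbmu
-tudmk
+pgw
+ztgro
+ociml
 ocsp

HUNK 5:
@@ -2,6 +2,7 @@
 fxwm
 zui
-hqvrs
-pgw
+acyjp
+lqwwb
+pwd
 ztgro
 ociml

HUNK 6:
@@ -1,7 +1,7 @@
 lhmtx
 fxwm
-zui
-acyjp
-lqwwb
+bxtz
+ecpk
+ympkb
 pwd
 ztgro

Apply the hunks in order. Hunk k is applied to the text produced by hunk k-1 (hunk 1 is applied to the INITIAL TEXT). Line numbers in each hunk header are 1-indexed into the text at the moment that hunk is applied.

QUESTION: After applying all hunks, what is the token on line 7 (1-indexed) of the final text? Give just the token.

Answer: ztgro

Derivation:
Hunk 1: at line 2 remove [qujnp] add [zfrgq,zef,eeek] -> 10 lines: lhmtx nnduk zfrgq zef eeek tudmk ocsp txzg ygs lyd
Hunk 2: at line 1 remove [nnduk,zfrgq,zef] add [fxwm,zui,efsr] -> 10 lines: lhmtx fxwm zui efsr eeek tudmk ocsp txzg ygs lyd
Hunk 3: at line 2 remove [efsr,eeek] add [hqvrs,joaql,nbmu] -> 11 lines: lhmtx fxwm zui hqvrs joaql nbmu tudmk ocsp txzg ygs lyd
Hunk 4: at line 4 remove [joaql,nbmu,tudmk] add [pgw,ztgro,ociml] -> 11 lines: lhmtx fxwm zui hqvrs pgw ztgro ociml ocsp txzg ygs lyd
Hunk 5: at line 2 remove [hqvrs,pgw] add [acyjp,lqwwb,pwd] -> 12 lines: lhmtx fxwm zui acyjp lqwwb pwd ztgro ociml ocsp txzg ygs lyd
Hunk 6: at line 1 remove [zui,acyjp,lqwwb] add [bxtz,ecpk,ympkb] -> 12 lines: lhmtx fxwm bxtz ecpk ympkb pwd ztgro ociml ocsp txzg ygs lyd
Final line 7: ztgro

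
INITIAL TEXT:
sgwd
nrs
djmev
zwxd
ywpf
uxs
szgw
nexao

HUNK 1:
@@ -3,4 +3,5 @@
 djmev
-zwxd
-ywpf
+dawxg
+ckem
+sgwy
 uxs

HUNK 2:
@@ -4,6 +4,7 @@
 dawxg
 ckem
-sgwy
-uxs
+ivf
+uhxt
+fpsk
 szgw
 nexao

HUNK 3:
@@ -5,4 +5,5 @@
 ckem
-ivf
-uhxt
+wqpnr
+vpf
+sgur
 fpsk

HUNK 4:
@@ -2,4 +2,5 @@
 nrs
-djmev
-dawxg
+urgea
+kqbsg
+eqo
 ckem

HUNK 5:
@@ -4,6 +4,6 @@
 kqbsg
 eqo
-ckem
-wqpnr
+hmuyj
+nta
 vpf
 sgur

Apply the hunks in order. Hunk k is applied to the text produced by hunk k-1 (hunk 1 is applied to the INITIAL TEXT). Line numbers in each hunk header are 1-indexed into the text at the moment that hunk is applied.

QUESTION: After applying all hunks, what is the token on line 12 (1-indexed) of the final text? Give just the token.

Hunk 1: at line 3 remove [zwxd,ywpf] add [dawxg,ckem,sgwy] -> 9 lines: sgwd nrs djmev dawxg ckem sgwy uxs szgw nexao
Hunk 2: at line 4 remove [sgwy,uxs] add [ivf,uhxt,fpsk] -> 10 lines: sgwd nrs djmev dawxg ckem ivf uhxt fpsk szgw nexao
Hunk 3: at line 5 remove [ivf,uhxt] add [wqpnr,vpf,sgur] -> 11 lines: sgwd nrs djmev dawxg ckem wqpnr vpf sgur fpsk szgw nexao
Hunk 4: at line 2 remove [djmev,dawxg] add [urgea,kqbsg,eqo] -> 12 lines: sgwd nrs urgea kqbsg eqo ckem wqpnr vpf sgur fpsk szgw nexao
Hunk 5: at line 4 remove [ckem,wqpnr] add [hmuyj,nta] -> 12 lines: sgwd nrs urgea kqbsg eqo hmuyj nta vpf sgur fpsk szgw nexao
Final line 12: nexao

Answer: nexao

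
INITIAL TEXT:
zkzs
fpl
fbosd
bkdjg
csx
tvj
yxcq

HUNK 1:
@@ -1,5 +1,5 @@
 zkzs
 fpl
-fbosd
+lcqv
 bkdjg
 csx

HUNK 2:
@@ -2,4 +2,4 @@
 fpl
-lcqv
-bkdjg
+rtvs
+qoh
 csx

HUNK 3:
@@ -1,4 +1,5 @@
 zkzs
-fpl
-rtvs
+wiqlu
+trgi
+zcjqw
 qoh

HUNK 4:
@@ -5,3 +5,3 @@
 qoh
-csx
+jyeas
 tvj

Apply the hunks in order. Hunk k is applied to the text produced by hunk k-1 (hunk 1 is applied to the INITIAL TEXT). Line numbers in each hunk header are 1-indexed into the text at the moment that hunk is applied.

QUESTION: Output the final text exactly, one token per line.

Answer: zkzs
wiqlu
trgi
zcjqw
qoh
jyeas
tvj
yxcq

Derivation:
Hunk 1: at line 1 remove [fbosd] add [lcqv] -> 7 lines: zkzs fpl lcqv bkdjg csx tvj yxcq
Hunk 2: at line 2 remove [lcqv,bkdjg] add [rtvs,qoh] -> 7 lines: zkzs fpl rtvs qoh csx tvj yxcq
Hunk 3: at line 1 remove [fpl,rtvs] add [wiqlu,trgi,zcjqw] -> 8 lines: zkzs wiqlu trgi zcjqw qoh csx tvj yxcq
Hunk 4: at line 5 remove [csx] add [jyeas] -> 8 lines: zkzs wiqlu trgi zcjqw qoh jyeas tvj yxcq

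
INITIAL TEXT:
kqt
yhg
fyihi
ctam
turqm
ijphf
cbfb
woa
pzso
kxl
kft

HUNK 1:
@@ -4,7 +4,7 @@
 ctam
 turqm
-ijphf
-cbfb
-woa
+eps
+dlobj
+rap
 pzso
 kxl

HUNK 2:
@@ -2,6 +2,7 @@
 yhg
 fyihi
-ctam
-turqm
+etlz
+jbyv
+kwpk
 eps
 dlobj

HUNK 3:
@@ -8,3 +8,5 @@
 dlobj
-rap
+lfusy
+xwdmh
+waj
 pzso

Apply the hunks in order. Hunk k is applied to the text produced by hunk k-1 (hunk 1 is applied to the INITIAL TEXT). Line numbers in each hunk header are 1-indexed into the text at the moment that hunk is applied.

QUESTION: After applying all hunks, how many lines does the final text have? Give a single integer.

Answer: 14

Derivation:
Hunk 1: at line 4 remove [ijphf,cbfb,woa] add [eps,dlobj,rap] -> 11 lines: kqt yhg fyihi ctam turqm eps dlobj rap pzso kxl kft
Hunk 2: at line 2 remove [ctam,turqm] add [etlz,jbyv,kwpk] -> 12 lines: kqt yhg fyihi etlz jbyv kwpk eps dlobj rap pzso kxl kft
Hunk 3: at line 8 remove [rap] add [lfusy,xwdmh,waj] -> 14 lines: kqt yhg fyihi etlz jbyv kwpk eps dlobj lfusy xwdmh waj pzso kxl kft
Final line count: 14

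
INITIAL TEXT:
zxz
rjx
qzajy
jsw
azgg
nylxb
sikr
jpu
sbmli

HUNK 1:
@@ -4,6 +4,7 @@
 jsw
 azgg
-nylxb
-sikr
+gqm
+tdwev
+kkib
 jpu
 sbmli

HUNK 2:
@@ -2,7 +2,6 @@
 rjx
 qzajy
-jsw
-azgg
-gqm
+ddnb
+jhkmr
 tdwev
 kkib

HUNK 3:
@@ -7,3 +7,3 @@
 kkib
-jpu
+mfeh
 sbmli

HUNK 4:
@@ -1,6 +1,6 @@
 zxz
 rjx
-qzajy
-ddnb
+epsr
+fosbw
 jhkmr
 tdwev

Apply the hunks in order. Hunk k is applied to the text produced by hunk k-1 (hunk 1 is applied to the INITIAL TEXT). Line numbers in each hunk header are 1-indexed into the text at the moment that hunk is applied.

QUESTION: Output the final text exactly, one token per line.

Hunk 1: at line 4 remove [nylxb,sikr] add [gqm,tdwev,kkib] -> 10 lines: zxz rjx qzajy jsw azgg gqm tdwev kkib jpu sbmli
Hunk 2: at line 2 remove [jsw,azgg,gqm] add [ddnb,jhkmr] -> 9 lines: zxz rjx qzajy ddnb jhkmr tdwev kkib jpu sbmli
Hunk 3: at line 7 remove [jpu] add [mfeh] -> 9 lines: zxz rjx qzajy ddnb jhkmr tdwev kkib mfeh sbmli
Hunk 4: at line 1 remove [qzajy,ddnb] add [epsr,fosbw] -> 9 lines: zxz rjx epsr fosbw jhkmr tdwev kkib mfeh sbmli

Answer: zxz
rjx
epsr
fosbw
jhkmr
tdwev
kkib
mfeh
sbmli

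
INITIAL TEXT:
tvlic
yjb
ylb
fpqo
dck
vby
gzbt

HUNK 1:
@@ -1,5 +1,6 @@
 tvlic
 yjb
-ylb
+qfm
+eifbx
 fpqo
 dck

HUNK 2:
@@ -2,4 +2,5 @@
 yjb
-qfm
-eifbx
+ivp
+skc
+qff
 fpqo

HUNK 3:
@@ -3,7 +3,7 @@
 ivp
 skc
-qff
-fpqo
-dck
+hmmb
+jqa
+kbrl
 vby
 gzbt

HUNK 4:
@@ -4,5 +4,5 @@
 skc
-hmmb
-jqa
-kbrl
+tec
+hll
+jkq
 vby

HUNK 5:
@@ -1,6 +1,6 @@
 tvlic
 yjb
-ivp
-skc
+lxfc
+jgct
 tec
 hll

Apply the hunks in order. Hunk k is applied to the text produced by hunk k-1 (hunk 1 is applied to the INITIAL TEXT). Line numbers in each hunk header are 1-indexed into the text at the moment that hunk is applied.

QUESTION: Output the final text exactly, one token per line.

Answer: tvlic
yjb
lxfc
jgct
tec
hll
jkq
vby
gzbt

Derivation:
Hunk 1: at line 1 remove [ylb] add [qfm,eifbx] -> 8 lines: tvlic yjb qfm eifbx fpqo dck vby gzbt
Hunk 2: at line 2 remove [qfm,eifbx] add [ivp,skc,qff] -> 9 lines: tvlic yjb ivp skc qff fpqo dck vby gzbt
Hunk 3: at line 3 remove [qff,fpqo,dck] add [hmmb,jqa,kbrl] -> 9 lines: tvlic yjb ivp skc hmmb jqa kbrl vby gzbt
Hunk 4: at line 4 remove [hmmb,jqa,kbrl] add [tec,hll,jkq] -> 9 lines: tvlic yjb ivp skc tec hll jkq vby gzbt
Hunk 5: at line 1 remove [ivp,skc] add [lxfc,jgct] -> 9 lines: tvlic yjb lxfc jgct tec hll jkq vby gzbt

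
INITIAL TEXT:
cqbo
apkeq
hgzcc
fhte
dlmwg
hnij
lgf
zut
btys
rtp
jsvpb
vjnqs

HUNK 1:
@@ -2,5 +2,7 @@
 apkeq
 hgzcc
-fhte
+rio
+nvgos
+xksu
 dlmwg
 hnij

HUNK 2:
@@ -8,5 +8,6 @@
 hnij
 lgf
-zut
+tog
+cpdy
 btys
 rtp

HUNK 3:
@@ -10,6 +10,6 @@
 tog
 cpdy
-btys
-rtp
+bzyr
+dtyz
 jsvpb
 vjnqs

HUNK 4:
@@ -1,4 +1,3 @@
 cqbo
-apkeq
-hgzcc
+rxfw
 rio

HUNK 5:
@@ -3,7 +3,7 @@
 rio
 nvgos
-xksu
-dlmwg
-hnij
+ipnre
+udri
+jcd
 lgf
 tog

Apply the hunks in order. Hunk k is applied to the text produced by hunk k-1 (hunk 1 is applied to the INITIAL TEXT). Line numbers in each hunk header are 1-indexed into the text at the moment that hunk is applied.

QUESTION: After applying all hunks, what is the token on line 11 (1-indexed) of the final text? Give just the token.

Answer: bzyr

Derivation:
Hunk 1: at line 2 remove [fhte] add [rio,nvgos,xksu] -> 14 lines: cqbo apkeq hgzcc rio nvgos xksu dlmwg hnij lgf zut btys rtp jsvpb vjnqs
Hunk 2: at line 8 remove [zut] add [tog,cpdy] -> 15 lines: cqbo apkeq hgzcc rio nvgos xksu dlmwg hnij lgf tog cpdy btys rtp jsvpb vjnqs
Hunk 3: at line 10 remove [btys,rtp] add [bzyr,dtyz] -> 15 lines: cqbo apkeq hgzcc rio nvgos xksu dlmwg hnij lgf tog cpdy bzyr dtyz jsvpb vjnqs
Hunk 4: at line 1 remove [apkeq,hgzcc] add [rxfw] -> 14 lines: cqbo rxfw rio nvgos xksu dlmwg hnij lgf tog cpdy bzyr dtyz jsvpb vjnqs
Hunk 5: at line 3 remove [xksu,dlmwg,hnij] add [ipnre,udri,jcd] -> 14 lines: cqbo rxfw rio nvgos ipnre udri jcd lgf tog cpdy bzyr dtyz jsvpb vjnqs
Final line 11: bzyr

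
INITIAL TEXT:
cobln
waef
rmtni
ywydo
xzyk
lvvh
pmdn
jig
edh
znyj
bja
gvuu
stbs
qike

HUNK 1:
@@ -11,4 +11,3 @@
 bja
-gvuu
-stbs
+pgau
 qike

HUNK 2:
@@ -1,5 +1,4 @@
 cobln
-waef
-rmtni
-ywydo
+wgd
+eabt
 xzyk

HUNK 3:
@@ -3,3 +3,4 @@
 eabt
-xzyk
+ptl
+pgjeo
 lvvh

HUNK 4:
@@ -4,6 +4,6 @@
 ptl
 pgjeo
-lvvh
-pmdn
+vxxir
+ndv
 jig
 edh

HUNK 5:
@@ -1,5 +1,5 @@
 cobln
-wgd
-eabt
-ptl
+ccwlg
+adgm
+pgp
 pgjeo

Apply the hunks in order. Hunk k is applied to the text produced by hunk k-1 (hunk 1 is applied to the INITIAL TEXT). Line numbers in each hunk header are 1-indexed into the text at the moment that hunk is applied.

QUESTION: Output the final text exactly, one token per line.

Answer: cobln
ccwlg
adgm
pgp
pgjeo
vxxir
ndv
jig
edh
znyj
bja
pgau
qike

Derivation:
Hunk 1: at line 11 remove [gvuu,stbs] add [pgau] -> 13 lines: cobln waef rmtni ywydo xzyk lvvh pmdn jig edh znyj bja pgau qike
Hunk 2: at line 1 remove [waef,rmtni,ywydo] add [wgd,eabt] -> 12 lines: cobln wgd eabt xzyk lvvh pmdn jig edh znyj bja pgau qike
Hunk 3: at line 3 remove [xzyk] add [ptl,pgjeo] -> 13 lines: cobln wgd eabt ptl pgjeo lvvh pmdn jig edh znyj bja pgau qike
Hunk 4: at line 4 remove [lvvh,pmdn] add [vxxir,ndv] -> 13 lines: cobln wgd eabt ptl pgjeo vxxir ndv jig edh znyj bja pgau qike
Hunk 5: at line 1 remove [wgd,eabt,ptl] add [ccwlg,adgm,pgp] -> 13 lines: cobln ccwlg adgm pgp pgjeo vxxir ndv jig edh znyj bja pgau qike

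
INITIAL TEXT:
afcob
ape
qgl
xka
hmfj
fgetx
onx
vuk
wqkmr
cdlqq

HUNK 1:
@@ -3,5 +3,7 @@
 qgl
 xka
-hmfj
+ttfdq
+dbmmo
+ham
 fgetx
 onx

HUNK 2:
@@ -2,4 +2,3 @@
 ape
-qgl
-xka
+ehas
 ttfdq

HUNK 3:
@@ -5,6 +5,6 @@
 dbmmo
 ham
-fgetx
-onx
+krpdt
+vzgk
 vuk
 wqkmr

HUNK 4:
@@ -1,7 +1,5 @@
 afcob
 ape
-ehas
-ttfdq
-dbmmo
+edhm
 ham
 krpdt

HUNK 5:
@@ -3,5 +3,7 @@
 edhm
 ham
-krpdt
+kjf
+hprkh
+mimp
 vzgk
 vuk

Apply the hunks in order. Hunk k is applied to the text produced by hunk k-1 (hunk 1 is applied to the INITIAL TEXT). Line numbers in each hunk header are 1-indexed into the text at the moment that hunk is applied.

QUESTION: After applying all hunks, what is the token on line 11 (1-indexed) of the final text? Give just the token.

Hunk 1: at line 3 remove [hmfj] add [ttfdq,dbmmo,ham] -> 12 lines: afcob ape qgl xka ttfdq dbmmo ham fgetx onx vuk wqkmr cdlqq
Hunk 2: at line 2 remove [qgl,xka] add [ehas] -> 11 lines: afcob ape ehas ttfdq dbmmo ham fgetx onx vuk wqkmr cdlqq
Hunk 3: at line 5 remove [fgetx,onx] add [krpdt,vzgk] -> 11 lines: afcob ape ehas ttfdq dbmmo ham krpdt vzgk vuk wqkmr cdlqq
Hunk 4: at line 1 remove [ehas,ttfdq,dbmmo] add [edhm] -> 9 lines: afcob ape edhm ham krpdt vzgk vuk wqkmr cdlqq
Hunk 5: at line 3 remove [krpdt] add [kjf,hprkh,mimp] -> 11 lines: afcob ape edhm ham kjf hprkh mimp vzgk vuk wqkmr cdlqq
Final line 11: cdlqq

Answer: cdlqq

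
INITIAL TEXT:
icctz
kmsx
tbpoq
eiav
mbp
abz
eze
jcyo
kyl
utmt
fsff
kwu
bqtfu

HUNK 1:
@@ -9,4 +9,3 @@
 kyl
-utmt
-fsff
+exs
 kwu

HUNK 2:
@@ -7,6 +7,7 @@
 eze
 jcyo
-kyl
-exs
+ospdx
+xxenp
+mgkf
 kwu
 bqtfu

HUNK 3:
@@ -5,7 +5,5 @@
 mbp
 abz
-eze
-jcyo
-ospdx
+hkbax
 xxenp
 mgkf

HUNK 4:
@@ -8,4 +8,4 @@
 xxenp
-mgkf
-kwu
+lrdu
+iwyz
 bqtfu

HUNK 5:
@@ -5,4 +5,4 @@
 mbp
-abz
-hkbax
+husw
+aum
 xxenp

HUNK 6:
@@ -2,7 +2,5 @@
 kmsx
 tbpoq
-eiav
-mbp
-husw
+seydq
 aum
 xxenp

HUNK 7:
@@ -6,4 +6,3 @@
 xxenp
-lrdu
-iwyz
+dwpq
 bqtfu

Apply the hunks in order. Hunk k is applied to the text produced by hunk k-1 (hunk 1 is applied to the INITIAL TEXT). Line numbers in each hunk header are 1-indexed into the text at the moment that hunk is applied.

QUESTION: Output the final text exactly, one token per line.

Hunk 1: at line 9 remove [utmt,fsff] add [exs] -> 12 lines: icctz kmsx tbpoq eiav mbp abz eze jcyo kyl exs kwu bqtfu
Hunk 2: at line 7 remove [kyl,exs] add [ospdx,xxenp,mgkf] -> 13 lines: icctz kmsx tbpoq eiav mbp abz eze jcyo ospdx xxenp mgkf kwu bqtfu
Hunk 3: at line 5 remove [eze,jcyo,ospdx] add [hkbax] -> 11 lines: icctz kmsx tbpoq eiav mbp abz hkbax xxenp mgkf kwu bqtfu
Hunk 4: at line 8 remove [mgkf,kwu] add [lrdu,iwyz] -> 11 lines: icctz kmsx tbpoq eiav mbp abz hkbax xxenp lrdu iwyz bqtfu
Hunk 5: at line 5 remove [abz,hkbax] add [husw,aum] -> 11 lines: icctz kmsx tbpoq eiav mbp husw aum xxenp lrdu iwyz bqtfu
Hunk 6: at line 2 remove [eiav,mbp,husw] add [seydq] -> 9 lines: icctz kmsx tbpoq seydq aum xxenp lrdu iwyz bqtfu
Hunk 7: at line 6 remove [lrdu,iwyz] add [dwpq] -> 8 lines: icctz kmsx tbpoq seydq aum xxenp dwpq bqtfu

Answer: icctz
kmsx
tbpoq
seydq
aum
xxenp
dwpq
bqtfu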